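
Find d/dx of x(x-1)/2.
d/dx[(x-0)(x-1)] = (x-1) + (x-0) = 2x - 1. Dividing by 2 gives (2x - 1)/2.
Final answer: (2x - 1)/2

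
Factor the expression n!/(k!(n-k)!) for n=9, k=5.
This is the binomial coefficient C(9,5) = 126.
Final answer: C(9,5) = 126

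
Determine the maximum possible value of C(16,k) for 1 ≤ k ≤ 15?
12,870

Explanation: C(16,k) is maximised at the centre of the row: C(16,8) = 12,870.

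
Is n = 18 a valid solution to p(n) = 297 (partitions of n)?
No
Pentagonal recurrence p(n) = p(n−1) + p(n−2) − p(n−5) − p(n−7) + …: p(18) = p(17) + p(16) − p(13) − p(11) + p(6) + p(3) = 297 + 231 − 101 − 56 + 11 + 3 = 385, which does not equal 297.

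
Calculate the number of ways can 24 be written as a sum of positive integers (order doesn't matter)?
1,575

Pentagonal recurrence p(n) = p(n−1) + p(n−2) − p(n−5) − p(n−7) + …: p(24) = p(23) + p(22) − p(19) − p(17) + p(12) + p(9) − p(2) = 1,255 + 1,002 − 490 − 297 + 77 + 30 − 2 = 1,575.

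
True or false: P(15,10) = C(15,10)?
P(15,10) = 10,897,286,400 and C(15,10) = 3,003; P(n,r) = r! × C(n,r) so P > C whenever r ≥ 2.
Final answer: False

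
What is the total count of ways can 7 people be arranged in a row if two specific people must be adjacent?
1,440

Explanation: Treat pair as unit: (7-1)! arrangements × 2 internal orders = 1,440.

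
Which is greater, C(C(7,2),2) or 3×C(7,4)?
C(C(7,2),2)
C(C(7,2),2)=210, 3×C(7,4)=105.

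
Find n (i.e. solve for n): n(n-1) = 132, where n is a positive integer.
12

Working:
n² − n − 132 = 0, so n = (1 ± √(1 + 4·132))/2 = (1 ± √529)/2 = (1 ± 23)/2, i.e. n = 12 or n = -11. Taking the positive root, n = 12 (check: 12×11 = 132).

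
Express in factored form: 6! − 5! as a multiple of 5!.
5 × 5! = 600

Solution: 6! − 5! = 6·5! − 5! = (6 − 1)·5! = 5 × 5! = 600.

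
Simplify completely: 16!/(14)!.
This equals 16×15 = 240.
Final answer: 240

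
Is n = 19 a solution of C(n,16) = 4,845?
C(19,16) = 19·18·17·16·15·14·13·12·11·10·9·8·7·6·5·4/16! = 20,274,183,401,472,000/20,922,789,888,000 = 969, which does not equal 4,845.
Final answer: No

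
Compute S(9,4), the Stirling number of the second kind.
Using the Stirling recurrence: S(n,k) = k·S(n-1,k) + S(n-1,k-1)
S(9,4) = 4·S(8,4) + S(8,3)
         = 4·1701 + 966
         = 6804 + 966
         = 7,770
Final answer: 7,770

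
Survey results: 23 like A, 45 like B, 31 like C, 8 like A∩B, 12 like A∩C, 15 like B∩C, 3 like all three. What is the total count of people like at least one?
67

Reasoning: |A∪B∪C| = 23+45+31-8-12-15+3 = 67.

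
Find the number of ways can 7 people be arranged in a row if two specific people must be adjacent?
1,440

Solution: Treat pair as unit: (7-1)! arrangements × 2 internal orders = 1,440.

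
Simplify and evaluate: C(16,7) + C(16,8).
24,310

Solution: By Pascal's identity: C(17,8) = 24,310.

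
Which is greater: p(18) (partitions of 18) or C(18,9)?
Pentagonal recurrence p(n) = p(n−1) + p(n−2) − p(n−5) − p(n−7) + …: p(18) = p(17) + p(16) − p(13) − p(11) + p(6) + p(3) = 297 + 231 − 101 − 56 + 11 + 3 = 385; C(18,9) = 48,620.

Answer: C(18,9)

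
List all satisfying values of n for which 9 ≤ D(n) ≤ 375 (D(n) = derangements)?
4, 5, 6

Explanation: Using D(n) = (n−1)[D(n−1) + D(n−2)] with D(1)=0, D(2)=1: D(3)=2; D(4)=9; D(5)=44; D(6)=265; D(7)=1,854. So valid n = 4, 5, 6.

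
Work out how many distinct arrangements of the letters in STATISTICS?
50,400

Word has 10 letters (S=3, T=3, A=1, I=2, C=1). Arrangements: 10!/Π(k!) = 50,400.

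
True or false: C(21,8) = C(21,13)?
True

Explanation: C(21,8) = C(21,21-8) by the symmetry property; both equal 203,490.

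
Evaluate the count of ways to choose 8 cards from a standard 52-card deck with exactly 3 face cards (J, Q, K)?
144,761,760

Working:
12 face cards and 40 non-face cards: C(12,3) × C(40,5) = 220 × 658,008 = 144,761,760.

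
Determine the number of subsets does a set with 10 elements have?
1,024

Solution: Each element can be included or excluded: 2^10 = 1,024.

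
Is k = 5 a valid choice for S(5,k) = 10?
S(5,5) = 5·S(4,5) + S(4,4) = 5·0 + 1 = 1, which does not equal 10.

Answer: No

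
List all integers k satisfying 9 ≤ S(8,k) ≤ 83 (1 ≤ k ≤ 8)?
7

Solution: S(8,1)=1; S(8,2)=127; S(8,3)=966; S(8,4)=1,701; S(8,5)=1,050; S(8,6)=266; S(8,7)=28; S(8,8)=1. So valid k = 7.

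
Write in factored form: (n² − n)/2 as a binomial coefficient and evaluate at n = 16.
C(n,2); C(16,2) = 120

Working:
(n² − n)/2 = n(n−1)/2 = C(n,2). At n = 16: C(16,2) = 120.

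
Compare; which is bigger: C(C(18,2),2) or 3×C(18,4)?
C(C(18,2),2)

C(C(18,2),2)=11,628, 3×C(18,4)=9,180.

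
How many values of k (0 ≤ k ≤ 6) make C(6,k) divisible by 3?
4

Explanation: Checking C(6,k) mod 3 for k = 0..6: divisible at k = 1, 2, 4, 5. That's 4 values.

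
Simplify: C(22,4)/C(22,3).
19/4
C(n,k+1)/C(n,k) = (n−k)/(k+1). Here (22−3)/(3+1) = 19/4 = 19/4.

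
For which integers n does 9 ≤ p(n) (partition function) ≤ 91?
6, 7, 8, 9, 10, 11, 12

Explanation: Tabulating p(n) via p(n) = p(n−1) + p(n−2) − p(n−5) − p(n−7) + …: p(5)=7; p(6)=11; p(7)=15; p(8)=22; p(9)=30; p(10)=42; p(11)=56; p(12)=77; p(13)=101. So valid n = 6, 7, 8, 9, 10, 11, 12.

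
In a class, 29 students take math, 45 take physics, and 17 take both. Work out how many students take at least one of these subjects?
57

Solution: |A∪B| = |A|+|B|-|A∩B| = 29+45-17 = 57.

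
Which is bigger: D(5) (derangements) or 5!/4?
D(5)

Reasoning: D(5) = (5-1)·[D(4) + D(3)] = 4·[9 + 2] = 44; 5!/4 = 120/4 = 30.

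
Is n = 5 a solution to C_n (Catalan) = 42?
Yes

C_5 = C(10,5)/(5+1) = 252/6 = 42, which equals 42.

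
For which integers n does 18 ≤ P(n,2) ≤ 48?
5, 6, 7

P(4,2)=12; P(5,2)=20; P(6,2)=30; P(7,2)=42; P(8,2)=56. So valid n = 5, 6, 7.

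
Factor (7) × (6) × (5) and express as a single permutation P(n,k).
Product of 3 consecutive descending integers starting at 7: P(7,3) = 7!/4! = 210.

Answer: P(7,3) = 7!/(4)!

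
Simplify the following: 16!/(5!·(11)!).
4,368

This is C(16,5) = 4,368.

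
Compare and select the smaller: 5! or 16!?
5!
5!=120, 16!=20,922,789,888,000. 16! > 5!.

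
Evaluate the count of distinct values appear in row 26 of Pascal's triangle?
14

Reasoning: Row 26 has entries C(26,0)..C(26,26); by symmetry C(26,k)=C(26,26-k), giving 14 distinct values.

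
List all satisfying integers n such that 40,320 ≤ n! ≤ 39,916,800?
8, 9, 10, 11

Explanation: n! is strictly increasing; 8! = 40,320 and 11! = 39,916,800, so valid n = 8, 9, 10, 11.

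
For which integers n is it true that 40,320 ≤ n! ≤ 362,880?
8, 9
n! is strictly increasing; 8! = 40,320 and 9! = 362,880, so valid n = 8, 9.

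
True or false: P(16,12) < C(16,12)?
False
P(16,12) = 871,782,912,000 and C(16,12) = 1,820; P(n,r) = r! × C(n,r) so P > C whenever r ≥ 2.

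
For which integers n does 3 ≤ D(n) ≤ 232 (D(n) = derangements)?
4, 5
Using D(n) = (n−1)[D(n−1) + D(n−2)] with D(1)=0, D(2)=1: D(3)=2; D(4)=9; D(5)=44; D(6)=265. So valid n = 4, 5.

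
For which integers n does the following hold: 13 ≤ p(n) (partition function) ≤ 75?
Tabulating p(n) via p(n) = p(n−1) + p(n−2) − p(n−5) − p(n−7) + …: p(6)=11; p(7)=15; p(8)=22; p(9)=30; p(10)=42; p(11)=56; p(12)=77. So valid n = 7, 8, 9, 10, 11.

Answer: 7, 8, 9, 10, 11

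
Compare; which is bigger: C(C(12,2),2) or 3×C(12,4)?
C(C(12,2),2)

Solution: C(C(12,2),2)=2,145, 3×C(12,4)=1,485.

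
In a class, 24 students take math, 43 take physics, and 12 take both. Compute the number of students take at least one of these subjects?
55
|A∪B| = |A|+|B|-|A∩B| = 24+43-12 = 55.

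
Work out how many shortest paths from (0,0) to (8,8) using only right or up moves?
12,870

Solution: Choose 8 rights from 16 moves: C(16,8) = 12,870.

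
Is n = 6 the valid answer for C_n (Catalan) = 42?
No

Reasoning: C_6 = C(12,6)/(6+1) = 924/7 = 132, which does not equal 42.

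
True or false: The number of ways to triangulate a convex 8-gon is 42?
False

Triangulations of a convex 8-gon are counted by the Catalan number C_6: C_6 = C(12,6)/(6+1) = 924/7 = 132.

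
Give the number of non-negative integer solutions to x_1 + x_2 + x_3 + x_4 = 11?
364

Working:
C(11+4-1, 4-1) = 364.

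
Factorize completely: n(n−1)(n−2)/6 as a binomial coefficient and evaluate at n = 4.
C(n,3); C(4,3) = 4

Reasoning: n(n−1)(n−2)/6 = n!/(3!(n−3)!) = C(n,3). At n = 4: C(4,3) = 4.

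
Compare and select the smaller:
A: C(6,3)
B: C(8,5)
A

A=C(6,3)=20, B=C(8,5)=56.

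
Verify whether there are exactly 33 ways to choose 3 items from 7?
C(7,3) = 35 ≠ 33.
Final answer: False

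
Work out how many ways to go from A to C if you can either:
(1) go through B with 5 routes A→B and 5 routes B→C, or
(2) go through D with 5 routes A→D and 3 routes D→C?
Route via B: 5×5=25. Route via D: 5×3=15. Total: 40.

Answer: 40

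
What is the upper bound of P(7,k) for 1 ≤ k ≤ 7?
5,040

Solution: P(7,k) increases in k, so maximum at k = 7: 7! = 5,040.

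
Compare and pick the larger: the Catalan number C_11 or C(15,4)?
C_11

Working:
C_11 = C(22,11)/(11+1) = 705,432/12 = 58,786; C(15,4) = 1,365.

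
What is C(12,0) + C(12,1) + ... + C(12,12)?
4,096

Explanation: Sum of binomial coefficients = 2^12 = 4,096.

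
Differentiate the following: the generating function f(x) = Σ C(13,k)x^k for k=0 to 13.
Σ k·C(13,k)x^(k-1) for k=1 to 13

Working:
Term-by-term differentiation gives Σ k·C(13,k)x^{k-1} for k=1 to 13.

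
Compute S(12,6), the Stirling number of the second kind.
Using the Stirling recurrence: S(n,k) = k·S(n-1,k) + S(n-1,k-1)
S(12,6) = 6·S(11,6) + S(11,5)
         = 6·179487 + 246730
         = 1076922 + 246730
         = 1,323,652
Final answer: 1,323,652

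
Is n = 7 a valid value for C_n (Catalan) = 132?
C_7 = C(14,7)/(7+1) = 3,432/8 = 429, which does not equal 132.

Answer: No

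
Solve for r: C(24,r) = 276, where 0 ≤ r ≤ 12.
2

Working:
C(24,r) is increasing for 0 ≤ r ≤ 12. Stepping up (C(24,r+1) = C(24,r)·(24−r)/(r+1)): C(24,1) = 24, C(24,2) = 276 ✓. So r = 2.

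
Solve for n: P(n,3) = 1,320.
12

Working:
P(n,3) = n(n−1)(n−2) is increasing in n; n(n−1)(n−2) ≈ (n−1)^3 = 1,320 gives n ≈ 12.0. Check: P(10,3) = 720, P(11,3) = 990, P(12,3) = 1,320 ✓. So n = 12.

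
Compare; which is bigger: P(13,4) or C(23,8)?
C(23,8)
P(13,4)=17,160, C(23,8)=490,314.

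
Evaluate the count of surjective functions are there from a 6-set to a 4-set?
1,560

Working:
Onto functions = 4! × S(6,4)
First compute S(6,4) via recurrence:
Using the Stirling recurrence: S(n,k) = k·S(n-1,k) + S(n-1,k-1)
S(6,4) = 4·S(5,4) + S(5,3)
         = 4·10 + 25
         = 40 + 25
         = 65
Then: 24 × 65 = 1,560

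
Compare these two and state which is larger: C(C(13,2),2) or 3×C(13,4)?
C(C(13,2),2)

Explanation: C(C(13,2),2)=3,003, 3×C(13,4)=2,145.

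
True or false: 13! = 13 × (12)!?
By definition n! = n × (n-1)!, so 13! = 13 × 12!.
Final answer: True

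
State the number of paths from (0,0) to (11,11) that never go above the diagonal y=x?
58,786

Working:
Counted by the Catalan number C_11: C_11 = C(22,11)/(11+1) = 705,432/12 = 58,786.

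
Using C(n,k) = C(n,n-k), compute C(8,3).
C(8,3) = C(8,5) = 56.

Answer: 56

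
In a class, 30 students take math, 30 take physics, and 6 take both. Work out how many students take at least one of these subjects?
|A∪B| = |A|+|B|-|A∩B| = 30+30-6 = 54.

Answer: 54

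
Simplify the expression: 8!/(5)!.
336

Solution: This equals 8×7×6 = 336.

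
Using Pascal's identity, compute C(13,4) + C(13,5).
2,002

Explanation: C(13,4) + C(13,5) = C(14,5) = 2,002.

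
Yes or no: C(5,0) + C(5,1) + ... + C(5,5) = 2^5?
Binomial theorem with x = y = 1: Σ C(5,i) = (1+1)^5 = 2^5 = 32. The statement holds.
Final answer: Yes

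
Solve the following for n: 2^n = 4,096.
4,096 = 1,024 × 4 = 2^10 × 2^2 = 2^12, so n = 12.
Final answer: 12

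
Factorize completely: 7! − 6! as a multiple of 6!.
6 × 6! = 4,320
7! − 6! = 7·6! − 6! = (7 − 1)·6! = 6 × 6! = 4,320.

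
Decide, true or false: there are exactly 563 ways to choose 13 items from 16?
False

Working:
C(16,13) = 560 ≠ 563.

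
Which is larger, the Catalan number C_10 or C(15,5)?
C_10

Explanation: C_10 = C(20,10)/(10+1) = 184,756/11 = 16,796; C(15,5) = 3,003.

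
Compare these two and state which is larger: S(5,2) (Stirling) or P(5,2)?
P(5,2)
S(5,2) = 2·S(4,2) + S(4,1) = 2·7 + 1 = 15; P(5,2) = 20.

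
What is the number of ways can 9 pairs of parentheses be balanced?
Using the Catalan number formula: C_n = C(2n, n) / (n+1)
C_9 = C(18, 9) / (9+1)
     = 48620 / 10
     = 4,862
Final answer: 4,862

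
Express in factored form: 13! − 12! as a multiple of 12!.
12 × 12! = 5,748,019,200

Explanation: 13! − 12! = 13·12! − 12! = (13 − 1)·12! = 12 × 12! = 5,748,019,200.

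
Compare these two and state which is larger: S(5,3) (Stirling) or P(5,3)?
P(5,3)

Solution: S(5,3) = 3·S(4,3) + S(4,2) = 3·6 + 7 = 25; P(5,3) = 60.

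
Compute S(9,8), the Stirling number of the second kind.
36

Explanation: Using the Stirling recurrence: S(n,k) = k·S(n-1,k) + S(n-1,k-1)
S(9,8) = 8·S(8,8) + S(8,7)
         = 8·1 + 28
         = 8 + 28
         = 36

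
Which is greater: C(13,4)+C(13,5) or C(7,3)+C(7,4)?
C(13,4)+C(13,5)

Reasoning: First=2,002, Second=70.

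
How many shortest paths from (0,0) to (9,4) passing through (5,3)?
280

Explanation: To (5,3): C(8,5)=56. From there: C(5,4)=5. Total: 280.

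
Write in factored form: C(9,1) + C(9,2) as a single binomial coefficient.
C(10,2)
By Pascal's identity: C(9,1) + C(9,2) = C(10,2) = 45.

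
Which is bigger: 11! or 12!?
12!

Working:
11!=39,916,800, 12!=479,001,600. 12! > 11!.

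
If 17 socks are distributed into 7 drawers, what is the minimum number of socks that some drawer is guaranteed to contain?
Pigeonhole: ⌈17/7⌉ = 3.

Answer: 3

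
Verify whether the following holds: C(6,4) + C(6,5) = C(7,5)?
Pascal's identity: LHS = 15 + 6 = 21; RHS = C(7,5) = 21. Both sides agree, so the statement holds.

Answer: True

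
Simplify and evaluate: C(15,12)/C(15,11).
1/3

Solution: C(n,k+1)/C(n,k) = (n−k)/(k+1). Here (15−11)/(11+1) = 4/12 = 1/3.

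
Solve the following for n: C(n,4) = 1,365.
15

Reasoning: C(n,4) = n(n−1)(n−2)(n−3)/4! is increasing in n, and n(n−1)(n−2)(n−3) = 4!·1,365 = 32,760 ≈ (n−1.5)^4 gives n ≈ 15.0. Check: C(13,4) = 715, C(14,4) = 1,001, C(15,4) = 1,365 ✓. So n = 15.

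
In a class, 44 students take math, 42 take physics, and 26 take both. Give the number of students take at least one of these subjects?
60

Solution: |A∪B| = |A|+|B|-|A∩B| = 44+42-26 = 60.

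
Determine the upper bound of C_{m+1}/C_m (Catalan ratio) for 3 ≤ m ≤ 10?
7/2

Solution: C_{m+1}/C_m = 2(2m+1)/(m+2), which increases with m. Maximum at m = 10: 2·21/12 = 7/2.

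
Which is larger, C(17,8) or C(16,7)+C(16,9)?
C(17,8)

Reasoning: C(17,8)=24,310; C(16,7)+C(16,9)=11,440+11,440=22,880.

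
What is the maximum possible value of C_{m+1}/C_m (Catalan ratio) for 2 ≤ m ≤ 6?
13/4

Reasoning: C_{m+1}/C_m = 2(2m+1)/(m+2), which increases with m. Maximum at m = 6: 2·13/8 = 13/4.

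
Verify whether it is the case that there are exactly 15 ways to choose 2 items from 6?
True
C(6,2) = 15.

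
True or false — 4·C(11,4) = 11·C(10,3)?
True

Absorption identity k·C(n,k) = n·C(n-1,k-1). LHS = 4·330 = 1,320; RHS = 11·120 = 1,320.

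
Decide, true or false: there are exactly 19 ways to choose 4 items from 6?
False

Explanation: C(6,4) = 15 ≠ 19.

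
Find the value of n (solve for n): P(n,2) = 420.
21

P(n,2) = n(n−1) is increasing in n; n(n−1) ≈ (n−0.5)^2 = 420 gives n ≈ 21.0. Check: P(19,2) = 342, P(20,2) = 380, P(21,2) = 420 ✓. So n = 21.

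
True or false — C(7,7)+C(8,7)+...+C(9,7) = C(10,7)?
False
Hockey stick identity gives Σ = C(10,8) = 45; RHS C(10,7) = 120.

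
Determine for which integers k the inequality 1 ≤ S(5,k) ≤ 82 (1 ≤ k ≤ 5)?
1, 2, 3, 4, 5

Reasoning: S(5,1)=1; S(5,2)=15; S(5,3)=25; S(5,4)=10; S(5,5)=1. So valid k = 1, 2, 3, 4, 5.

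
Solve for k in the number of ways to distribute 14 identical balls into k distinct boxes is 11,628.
6

Solution: Stars and bars: the count is C(14+k−1, k−1), increasing in k. k=4: C(17,3) = 680, k=5: C(18,4) = 3,060, k=6: C(19,5) = 11,628 ✓. So k = 6.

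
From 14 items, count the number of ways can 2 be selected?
91

Explanation: C(14,2) = 14! / (2! × (14-2)!)
         = 14! / (2! × 12!)
         = 91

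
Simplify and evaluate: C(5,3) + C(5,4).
15

Reasoning: By Pascal's identity: C(6,4) = 15.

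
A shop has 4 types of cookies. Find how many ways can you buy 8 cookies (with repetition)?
165

Reasoning: Stars and bars: C(8+4-1, 8) = C(11, 8) = 165.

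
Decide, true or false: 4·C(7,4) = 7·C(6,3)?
True

Solution: Absorption identity k·C(n,k) = n·C(n-1,k-1). LHS = 4·35 = 140; RHS = 7·20 = 140.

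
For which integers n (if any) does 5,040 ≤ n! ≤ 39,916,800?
n! is strictly increasing; 7! = 5,040 and 11! = 39,916,800, so valid n = 7, 8, 9, 10, 11.

Answer: 7, 8, 9, 10, 11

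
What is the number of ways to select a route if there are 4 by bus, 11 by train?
15

Explanation: By the addition principle: 4 + 11 = 15.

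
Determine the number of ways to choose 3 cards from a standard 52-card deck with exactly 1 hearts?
13 hearts and 39 non-hearts: C(13,1) × C(39,2) = 13 × 741 = 9,633.

Answer: 9,633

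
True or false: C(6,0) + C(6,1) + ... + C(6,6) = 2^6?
True

Reasoning: Binomial theorem with x = y = 1: Σ C(6,i) = (1+1)^6 = 2^6 = 64. The statement holds.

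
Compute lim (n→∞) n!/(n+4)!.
n!/(n+4)! = 1/[(n+1)(n+2)···(n+4)] → 0 as n → ∞.

Answer: 0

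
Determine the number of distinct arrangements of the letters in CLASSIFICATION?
1,816,214,400

Explanation: Word has 14 letters (C=2, L=1, A=2, S=2, I=3, F=1, T=1, O=1, N=1). Arrangements: 14!/Π(k!) = 1,816,214,400.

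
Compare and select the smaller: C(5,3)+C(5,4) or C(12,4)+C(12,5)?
First=15, Second=1,287.

Answer: C(5,3)+C(5,4)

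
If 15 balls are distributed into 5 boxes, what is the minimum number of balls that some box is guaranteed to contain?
3

Pigeonhole: ⌈15/5⌉ = 3.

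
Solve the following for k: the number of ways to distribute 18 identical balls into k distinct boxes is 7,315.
5

Working:
Stars and bars: the count is C(18+k−1, k−1), increasing in k. k=3: C(20,2) = 190, k=4: C(21,3) = 1,330, k=5: C(22,4) = 7,315 ✓. So k = 5.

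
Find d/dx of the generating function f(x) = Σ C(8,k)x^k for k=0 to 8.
Σ k·C(8,k)x^(k-1) for k=1 to 8

Term-by-term differentiation gives Σ k·C(8,k)x^{k-1} for k=1 to 8.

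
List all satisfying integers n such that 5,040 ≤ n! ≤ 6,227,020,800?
7, 8, 9, 10, 11, 12, 13

n! is strictly increasing; 7! = 5,040 and 13! = 6,227,020,800, so valid n = 7, 8, 9, 10, 11, 12, 13.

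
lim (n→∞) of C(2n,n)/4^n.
0

Working:
C(2n,n) ~ 4^n/√(πn), so C(2n,n)/4^n ~ 1/√(πn) → 0.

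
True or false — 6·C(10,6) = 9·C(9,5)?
False

Reasoning: Absorption identity k·C(n,k) = n·C(n-1,k-1). LHS = 6·210 = 1,260; RHS = 9·126 = 1,134.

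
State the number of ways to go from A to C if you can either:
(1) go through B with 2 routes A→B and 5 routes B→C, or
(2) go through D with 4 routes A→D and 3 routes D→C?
22

Reasoning: Route via B: 2×5=10. Route via D: 4×3=12. Total: 22.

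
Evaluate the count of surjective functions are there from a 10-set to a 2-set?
1,022
Onto functions = 2! × S(10,2)
First compute S(10,2) via recurrence:
Using the Stirling recurrence: S(n,k) = k·S(n-1,k) + S(n-1,k-1)
S(10,2) = 2·S(9,2) + S(9,1)
         = 2·255 + 1
         = 510 + 1
         = 511
Then: 2 × 511 = 1,022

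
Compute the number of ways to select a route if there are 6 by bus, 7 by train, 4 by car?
17

Reasoning: By the addition principle: 6 + 7 + 4 = 17.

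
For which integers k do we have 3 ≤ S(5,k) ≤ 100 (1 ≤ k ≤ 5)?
2, 3, 4

S(5,1)=1; S(5,2)=15; S(5,3)=25; S(5,4)=10; S(5,5)=1. So valid k = 2, 3, 4.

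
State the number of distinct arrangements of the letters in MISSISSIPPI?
34,650
Word has 11 letters (M=1, I=4, S=4, P=2). Arrangements: 11!/Π(k!) = 34,650.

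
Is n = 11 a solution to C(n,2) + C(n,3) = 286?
No

Explanation: C(11,2) + C(11,3) = 55 + 165 = 220, which does not equal 286.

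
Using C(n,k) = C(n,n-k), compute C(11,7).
330

C(11,7) = C(11,4) = 330.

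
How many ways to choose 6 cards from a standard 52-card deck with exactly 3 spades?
2,613,754

Solution: 13 spades and 39 non-spades: C(13,3) × C(39,3) = 286 × 9139 = 2,613,754.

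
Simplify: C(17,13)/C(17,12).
5/13
C(n,k+1)/C(n,k) = (n−k)/(k+1). Here (17−12)/(12+1) = 5/13 = 5/13.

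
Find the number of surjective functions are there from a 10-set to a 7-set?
29,635,200
Onto functions = 7! × S(10,7)
First compute S(10,7) via recurrence:
Using the Stirling recurrence: S(n,k) = k·S(n-1,k) + S(n-1,k-1)
S(10,7) = 7·S(9,7) + S(9,6)
         = 7·462 + 2646
         = 3234 + 2646
         = 5,880
Then: 5040 × 5880 = 29,635,200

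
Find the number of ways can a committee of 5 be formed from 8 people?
56

Reasoning: C(8,5) = 8! / (5! × (8-5)!)
         = 8! / (5! × 3!)
         = 56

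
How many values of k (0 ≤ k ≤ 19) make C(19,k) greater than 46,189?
Row 19 is unimodal and symmetric about k=19/2. C(19,6)=27,132 ≤ 46,189; C(19,7)=50,388 > 46,189; by symmetry C(19,k) > 46,189 for k = 7..12. That's 12 - 7 + 1 = 6 values.

Answer: 6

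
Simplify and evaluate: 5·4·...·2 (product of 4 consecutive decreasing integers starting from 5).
120
This is P(5,4) = 5!/(1)! = 120.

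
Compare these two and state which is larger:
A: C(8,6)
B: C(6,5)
A

Explanation: A=C(8,6)=28, B=C(6,5)=6.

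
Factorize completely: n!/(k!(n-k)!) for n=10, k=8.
C(10,8) = 45

Solution: This is the binomial coefficient C(10,8) = 45.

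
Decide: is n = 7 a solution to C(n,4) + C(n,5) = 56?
Yes

Reasoning: C(7,4) + C(7,5) = 35 + 21 = 56, which equals 56.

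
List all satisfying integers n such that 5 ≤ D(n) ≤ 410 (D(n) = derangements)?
Using D(n) = (n−1)[D(n−1) + D(n−2)] with D(1)=0, D(2)=1: D(3)=2; D(4)=9; D(5)=44; D(6)=265; D(7)=1,854. So valid n = 4, 5, 6.
Final answer: 4, 5, 6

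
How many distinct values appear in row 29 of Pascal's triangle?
15

Row 29 has entries C(29,0)..C(29,29); by symmetry C(29,k)=C(29,29-k), giving 15 distinct values.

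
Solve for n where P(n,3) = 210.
7

Working:
P(n,3) = n(n−1)(n−2) is increasing in n; n(n−1)(n−2) ≈ (n−1)^3 = 210 gives n ≈ 6.9. Check: P(5,3) = 60, P(6,3) = 120, P(7,3) = 210 ✓. So n = 7.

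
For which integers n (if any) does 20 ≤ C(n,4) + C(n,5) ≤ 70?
6, 7
C(5,4)+C(5,5)=6; C(6,4)+C(6,5)=21; C(7,4)+C(7,5)=56; C(8,4)+C(8,5)=126. So valid n = 6, 7.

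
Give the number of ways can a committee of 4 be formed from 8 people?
C(8,4) = 8! / (4! × (8-4)!)
         = 8! / (4! × 4!)
         = 70

Answer: 70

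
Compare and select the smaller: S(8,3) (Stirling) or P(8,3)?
S(8,3) = 3·S(7,3) + S(7,2) = 3·301 + 63 = 966; P(8,3) = 336.

Answer: P(8,3)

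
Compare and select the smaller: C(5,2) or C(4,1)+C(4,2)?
Equal

Working:
By Pascal's identity: C(5,2) = C(4,1)+C(4,2) = 10. Equal.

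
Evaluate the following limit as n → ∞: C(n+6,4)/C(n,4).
1

Explanation: Both numerator and denominator grow as n^4/4! for large n, so the ratio → 1.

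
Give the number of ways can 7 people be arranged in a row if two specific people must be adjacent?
Treat pair as unit: (7-1)! arrangements × 2 internal orders = 1,440.
Final answer: 1,440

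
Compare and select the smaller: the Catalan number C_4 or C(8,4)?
C_4

Working:
C_4 = C(8,4)/(4+1) = 70/5 = 14; C(8,4) = 70.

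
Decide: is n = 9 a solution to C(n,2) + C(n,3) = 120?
Yes

Explanation: C(9,2) + C(9,3) = 36 + 84 = 120, which equals 120.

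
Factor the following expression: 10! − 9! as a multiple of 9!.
9 × 9! = 3,265,920

Reasoning: 10! − 9! = 10·9! − 9! = (10 − 1)·9! = 9 × 9! = 3,265,920.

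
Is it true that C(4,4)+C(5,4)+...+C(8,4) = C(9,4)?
Hockey stick identity gives Σ = C(9,5) = 126; RHS C(9,4) = 126.
Final answer: True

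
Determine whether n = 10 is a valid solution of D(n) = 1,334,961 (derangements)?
Yes
D(10) = (10-1)·[D(9) + D(8)] = 9·[133,496 + 14,833] = 1,334,961, which equals 1,334,961.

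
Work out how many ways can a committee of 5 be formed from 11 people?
C(11,5) = 11! / (5! × (11-5)!)
         = 11! / (5! × 6!)
         = 462
Final answer: 462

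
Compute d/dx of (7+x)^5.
Using the power rule: d/dx (7+x)^5 = 5(7+x)^{4}.
Final answer: 5(7+x)^4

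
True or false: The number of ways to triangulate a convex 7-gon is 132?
False

Explanation: Triangulations of a convex 7-gon are counted by the Catalan number C_5: C_5 = C(10,5)/(5+1) = 252/6 = 42.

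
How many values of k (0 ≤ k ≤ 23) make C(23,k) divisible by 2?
Checking C(23,k) mod 2 for k = 0..23: divisible at k = 8, 9, 10, 11, 12, 13, 14, 15. That's 8 values.
Final answer: 8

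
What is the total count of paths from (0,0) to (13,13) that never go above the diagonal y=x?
742,900

Solution: Counted by the Catalan number C_13: C_13 = C(26,13)/(13+1) = 10,400,600/14 = 742,900.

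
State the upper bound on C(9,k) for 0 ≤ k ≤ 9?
Maximum at k = 4 or k = 5: C(9,4) = 126.

Answer: 126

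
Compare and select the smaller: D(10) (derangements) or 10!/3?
10!/3

Working:
D(10) = (10-1)·[D(9) + D(8)] = 9·[133,496 + 14,833] = 1,334,961; 10!/3 = 3,628,800/3 = 1,209,600.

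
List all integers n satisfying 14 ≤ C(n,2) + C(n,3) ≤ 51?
5, 6

Explanation: C(4,2)+C(4,3)=10; C(5,2)+C(5,3)=20; C(6,2)+C(6,3)=35; C(7,2)+C(7,3)=56. So valid n = 5, 6.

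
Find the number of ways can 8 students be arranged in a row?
40,320

Working:
Arrangements of 8 distinct objects: 8! = 40,320.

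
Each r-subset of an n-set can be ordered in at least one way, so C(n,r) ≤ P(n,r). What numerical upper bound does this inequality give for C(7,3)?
210

Explanation: P(7,3) = 7·6·5 = 210, so C(7,3) ≤ 210. (The bound is loose by a factor of 3! = 6: C(7,3) = 210/6 = 35.)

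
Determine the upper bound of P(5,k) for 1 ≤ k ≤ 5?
120

Solution: P(5,k) increases in k, so maximum at k = 5: 5! = 120.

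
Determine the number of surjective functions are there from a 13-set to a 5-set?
901,020,120
Onto functions = 5! × S(13,5)
First compute S(13,5) via recurrence:
Using the Stirling recurrence: S(n,k) = k·S(n-1,k) + S(n-1,k-1)
S(13,5) = 5·S(12,5) + S(12,4)
         = 5·1379400 + 611501
         = 6897000 + 611501
         = 7,508,501
Then: 120 × 7508501 = 901,020,120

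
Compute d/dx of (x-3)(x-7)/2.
d/dx[(x-3)(x-7)] = (x-7) + (x-3) = 2x - 10. Dividing by 2 gives (2x - 10)/2.
Final answer: (2x - 10)/2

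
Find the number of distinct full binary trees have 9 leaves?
1,430
Using the Catalan number formula: C_n = C(2n, n) / (n+1)
C_8 = C(16, 8) / (8+1)
     = 12870 / 9
     = 1,430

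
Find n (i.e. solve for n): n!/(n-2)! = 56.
8

Working:
n!/(n-2)! = n×(n-1), a product of 2 consecutive integers ≈ (n−0.5)^2. 56^(1/2) + 0.5 ≈ 8.0; check n = 8: 8×7 = 56 ✓. So n = 8.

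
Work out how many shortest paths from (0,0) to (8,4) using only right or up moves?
495

Explanation: Choose 8 rights from 12 moves: C(12,8) = 495.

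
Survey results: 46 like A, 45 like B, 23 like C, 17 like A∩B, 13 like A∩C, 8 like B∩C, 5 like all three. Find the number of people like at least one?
81
|A∪B∪C| = 46+45+23-17-13-8+5 = 81.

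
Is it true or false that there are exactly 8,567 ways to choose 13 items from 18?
False

Solution: C(18,13) = 8,568 ≠ 8567.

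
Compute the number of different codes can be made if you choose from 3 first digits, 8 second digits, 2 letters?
By the multiplication principle: 3 × 8 × 2 = 48.
Final answer: 48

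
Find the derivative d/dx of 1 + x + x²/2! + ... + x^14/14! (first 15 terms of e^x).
Differentiating term by term gives the first 14 terms of e^x.

Answer: 1 + x + x²/2! + ... + x^13/13!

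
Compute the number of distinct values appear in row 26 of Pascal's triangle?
14

Solution: Row 26 has entries C(26,0)..C(26,26); by symmetry C(26,k)=C(26,26-k), giving 14 distinct values.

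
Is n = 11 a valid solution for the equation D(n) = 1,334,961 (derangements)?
D(11) = (11-1)·[D(10) + D(9)] = 10·[1,334,961 + 133,496] = 14,684,570, which does not equal 1,334,961.

Answer: No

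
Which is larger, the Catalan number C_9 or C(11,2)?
C_9
C_9 = C(18,9)/(9+1) = 48,620/10 = 4,862; C(11,2) = 55.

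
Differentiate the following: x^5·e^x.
(5x^4 + x^5)e^x

Explanation: Product rule: d/dx[x^5]·e^x + x^5·d/dx[e^x] = 5x^{4}e^x + x^5e^x.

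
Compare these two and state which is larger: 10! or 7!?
10!=3,628,800, 7!=5,040. 10! > 7!.

Answer: 10!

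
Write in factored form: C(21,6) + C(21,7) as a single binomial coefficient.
C(22,7)

Solution: By Pascal's identity: C(21,6) + C(21,7) = C(22,7) = 170,544.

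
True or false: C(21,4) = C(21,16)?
False

Explanation: C(21,4) = 5,985 but C(21,16) = 20,349; symmetry gives C(21,4) = C(21,17), not C(21,16).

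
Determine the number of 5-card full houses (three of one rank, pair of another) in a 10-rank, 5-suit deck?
9,000

Explanation: Triple rank: 10. Triple suits: C(5,3)=10. Pair rank: 9. Pair suits: C(5,2)=10. Total: 9,000.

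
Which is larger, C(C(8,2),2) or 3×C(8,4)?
C(C(8,2),2)=378, 3×C(8,4)=210.

Answer: C(C(8,2),2)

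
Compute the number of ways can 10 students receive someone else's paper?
1,334,961

Reasoning: Using D(n) = (n-1)[D(n-1) + D(n-2)]:
D(10) = (10-1) × [D(9) + D(8)]
      = 9 × [133496 + 14833]
      = 9 × 148329
      = 1,334,961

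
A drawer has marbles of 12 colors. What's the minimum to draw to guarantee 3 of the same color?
25

Worst case: 2 of each = 24. One more: 25.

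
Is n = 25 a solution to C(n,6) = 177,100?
C(25,6) = 25·24·23·22·21·20/6! = 127,512,000/720 = 177,100, which equals 177,100.

Answer: Yes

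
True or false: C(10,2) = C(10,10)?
False
C(10,2) = 45 but C(10,10) = 1; symmetry gives C(10,2) = C(10,8), not C(10,10).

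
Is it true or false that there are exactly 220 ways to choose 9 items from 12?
C(12,9) = 220.
Final answer: True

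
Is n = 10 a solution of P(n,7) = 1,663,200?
No

P(10,7) = 10·9·8·7·6·5·4 = 604,800, which does not equal 1,663,200.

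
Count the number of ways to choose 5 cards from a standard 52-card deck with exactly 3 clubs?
211,926

Reasoning: 13 clubs and 39 non-clubs: C(13,3) × C(39,2) = 286 × 741 = 211,926.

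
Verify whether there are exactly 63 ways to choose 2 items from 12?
False

Explanation: C(12,2) = 66 ≠ 63.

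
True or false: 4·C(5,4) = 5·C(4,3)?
True

Absorption identity k·C(n,k) = n·C(n-1,k-1). LHS = 4·5 = 20; RHS = 5·4 = 20.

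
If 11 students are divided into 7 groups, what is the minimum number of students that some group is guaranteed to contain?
2

Explanation: Pigeonhole: ⌈11/7⌉ = 2.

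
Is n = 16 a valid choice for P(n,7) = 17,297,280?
P(16,7) = 16·15·14·13·12·11·10 = 57,657,600, which does not equal 17,297,280.

Answer: No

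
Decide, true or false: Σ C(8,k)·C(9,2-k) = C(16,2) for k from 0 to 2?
False

Working:
Vandermonde's identity gives C(17,2) = 136; RHS C(16,2) = 120.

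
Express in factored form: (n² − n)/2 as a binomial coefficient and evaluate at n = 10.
(n² − n)/2 = n(n−1)/2 = C(n,2). At n = 10: C(10,2) = 45.
Final answer: C(n,2); C(10,2) = 45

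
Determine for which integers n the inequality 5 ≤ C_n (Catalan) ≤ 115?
3, 4, 5
C_2=2; C_3=5; C_4=14; C_5=42; C_6=132. So valid n = 3, 4, 5.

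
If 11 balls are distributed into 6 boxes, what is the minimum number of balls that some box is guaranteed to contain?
2

Pigeonhole: ⌈11/6⌉ = 2.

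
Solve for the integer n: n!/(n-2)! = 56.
8

Reasoning: n!/(n-2)! = n×(n-1), a product of 2 consecutive integers ≈ (n−0.5)^2. 56^(1/2) + 0.5 ≈ 8.0; check n = 8: 8×7 = 56 ✓. So n = 8.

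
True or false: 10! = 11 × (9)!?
False

Solution: 10! = 10 × 9! = 3,628,800, but 11 × 9! = 3,991,680.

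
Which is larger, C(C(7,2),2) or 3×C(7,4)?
C(C(7,2),2)

Solution: C(C(7,2),2)=210, 3×C(7,4)=105.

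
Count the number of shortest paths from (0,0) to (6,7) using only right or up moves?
1,716

Reasoning: Choose 6 rights from 13 moves: C(13,6) = 1,716.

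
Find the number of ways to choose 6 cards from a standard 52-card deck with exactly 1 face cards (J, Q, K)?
12 face cards and 40 non-face cards: C(12,1) × C(40,5) = 12 × 658,008 = 7,896,096.

Answer: 7,896,096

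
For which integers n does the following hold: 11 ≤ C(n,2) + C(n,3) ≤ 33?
5

Reasoning: C(4,2)+C(4,3)=10; C(5,2)+C(5,3)=20; C(6,2)+C(6,3)=35. So valid n = 5.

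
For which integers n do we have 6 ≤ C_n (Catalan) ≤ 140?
4, 5, 6

Explanation: C_3=5; C_4=14; C_5=42; C_6=132; C_7=429. So valid n = 4, 5, 6.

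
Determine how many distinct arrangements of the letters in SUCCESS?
420

Explanation: Word has 7 letters (S=3, U=1, C=2, E=1). Arrangements: 7!/Π(k!) = 420.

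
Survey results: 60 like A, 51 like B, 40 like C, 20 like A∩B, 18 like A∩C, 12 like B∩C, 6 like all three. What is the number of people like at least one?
107

Working:
|A∪B∪C| = 60+51+40-20-18-12+6 = 107.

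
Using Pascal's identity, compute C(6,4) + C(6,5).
21
C(6,4) + C(6,5) = C(7,5) = 21.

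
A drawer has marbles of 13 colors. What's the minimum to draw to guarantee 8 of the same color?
Worst case: 7 of each = 91. One more: 92.
Final answer: 92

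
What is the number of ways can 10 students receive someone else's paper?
1,334,961
Using D(n) = (n-1)[D(n-1) + D(n-2)]:
D(10) = (10-1) × [D(9) + D(8)]
      = 9 × [133496 + 14833]
      = 9 × 148329
      = 1,334,961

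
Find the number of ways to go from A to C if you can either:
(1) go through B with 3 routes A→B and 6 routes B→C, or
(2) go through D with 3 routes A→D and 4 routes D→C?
30

Reasoning: Route via B: 3×6=18. Route via D: 3×4=12. Total: 30.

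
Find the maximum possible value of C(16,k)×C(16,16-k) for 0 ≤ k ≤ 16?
C(16,k)·C(16,16-k) = C(16,k)², maximised at the centre k = 8: C(16,8)² = 165,636,900.

Answer: 165,636,900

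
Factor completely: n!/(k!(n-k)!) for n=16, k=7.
C(16,7) = 11,440

Solution: This is the binomial coefficient C(16,7) = 11,440.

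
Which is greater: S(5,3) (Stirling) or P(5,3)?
P(5,3)

S(5,3) = 3·S(4,3) + S(4,2) = 3·6 + 7 = 25; P(5,3) = 60.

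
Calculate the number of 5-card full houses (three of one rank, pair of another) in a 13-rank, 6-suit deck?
Triple rank: 13. Triple suits: C(6,3)=20. Pair rank: 12. Pair suits: C(6,2)=15. Total: 46,800.

Answer: 46,800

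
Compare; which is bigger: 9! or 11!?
9!=362,880, 11!=39,916,800. 11! > 9!.
Final answer: 11!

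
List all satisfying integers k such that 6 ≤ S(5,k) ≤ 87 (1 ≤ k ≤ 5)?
2, 3, 4

Reasoning: S(5,1)=1; S(5,2)=15; S(5,3)=25; S(5,4)=10; S(5,5)=1. So valid k = 2, 3, 4.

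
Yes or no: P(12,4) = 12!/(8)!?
Permutation formula P(n,k) = n!/(n-k)!: 12!/8! = 479,001,600/40,320 = 11,880 = P(12,4). The statement holds.

Answer: Yes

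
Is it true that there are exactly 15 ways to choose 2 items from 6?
True

Working:
C(6,2) = 15.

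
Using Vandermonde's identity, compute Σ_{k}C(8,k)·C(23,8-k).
7,888,725

Working:
= C(8+23,8) = C(31,8) = 7,888,725.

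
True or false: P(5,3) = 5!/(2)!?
True

Permutation formula P(n,k) = n!/(n-k)!: 5!/2! = 120/2 = 60 = P(5,3). The statement holds.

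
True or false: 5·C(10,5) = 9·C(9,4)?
False
Absorption identity k·C(n,k) = n·C(n-1,k-1). LHS = 5·252 = 1,260; RHS = 9·126 = 1,134.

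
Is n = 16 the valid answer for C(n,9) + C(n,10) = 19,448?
Yes

Reasoning: C(16,9) + C(16,10) = 11,440 + 8,008 = 19,448, which equals 19,448.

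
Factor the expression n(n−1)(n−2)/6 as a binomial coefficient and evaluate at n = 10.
n(n−1)(n−2)/6 = n!/(3!(n−3)!) = C(n,3). At n = 10: C(10,3) = 120.

Answer: C(n,3); C(10,3) = 120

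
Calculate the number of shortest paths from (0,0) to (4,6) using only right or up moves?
Choose 4 rights from 10 moves: C(10,4) = 210.
Final answer: 210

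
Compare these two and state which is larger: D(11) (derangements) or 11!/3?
D(11) = (11-1)·[D(10) + D(9)] = 10·[1,334,961 + 133,496] = 14,684,570; 11!/3 = 39,916,800/3 = 13,305,600.

Answer: D(11)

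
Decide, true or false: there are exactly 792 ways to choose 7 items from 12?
True

C(12,7) = 792.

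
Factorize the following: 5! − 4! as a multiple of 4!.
4 × 4! = 96

Solution: 5! − 4! = 5·4! − 4! = (5 − 1)·4! = 4 × 4! = 96.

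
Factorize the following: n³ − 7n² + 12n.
n³ − 7n² + 12n = n(n² − 7n + 12) = n(n − 3)(n − 4).

Answer: n(n − 3)(n − 4)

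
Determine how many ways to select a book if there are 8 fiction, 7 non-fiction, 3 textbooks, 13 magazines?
By the addition principle: 8 + 7 + 3 + 13 = 31.
Final answer: 31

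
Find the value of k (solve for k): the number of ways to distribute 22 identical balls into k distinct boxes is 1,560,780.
Stars and bars: the count is C(22+k−1, k−1), increasing in k. k=6: C(27,5) = 80,730, k=7: C(28,6) = 376,740, k=8: C(29,7) = 1,560,780 ✓. So k = 8.
Final answer: 8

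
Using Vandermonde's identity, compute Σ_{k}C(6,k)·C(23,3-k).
= C(6+23,3) = C(29,3) = 3,654.

Answer: 3,654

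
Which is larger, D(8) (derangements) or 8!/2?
8!/2
D(8) = (8-1)·[D(7) + D(6)] = 7·[1,854 + 265] = 14,833; 8!/2 = 40,320/2 = 20,160.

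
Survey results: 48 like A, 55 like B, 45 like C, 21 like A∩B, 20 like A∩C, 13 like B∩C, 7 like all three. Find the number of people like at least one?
101

|A∪B∪C| = 48+55+45-21-20-13+7 = 101.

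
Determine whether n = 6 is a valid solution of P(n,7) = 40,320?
No

Working:
P(6,7) = 0 since 7 > 6, which does not equal 40,320.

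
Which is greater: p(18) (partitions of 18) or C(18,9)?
C(18,9)

Explanation: Pentagonal recurrence p(n) = p(n−1) + p(n−2) − p(n−5) − p(n−7) + …: p(18) = p(17) + p(16) − p(13) − p(11) + p(6) + p(3) = 297 + 231 − 101 − 56 + 11 + 3 = 385; C(18,9) = 48,620.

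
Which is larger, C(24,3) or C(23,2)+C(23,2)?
C(24,3)

Solution: C(24,3)=2,024; C(23,2)+C(23,2)=253+253=506.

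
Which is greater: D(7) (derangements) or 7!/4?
D(7)

Reasoning: D(7) = (7-1)·[D(6) + D(5)] = 6·[265 + 44] = 1,854; 7!/4 = 5,040/4 = 1,260.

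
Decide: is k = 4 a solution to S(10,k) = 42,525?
No
S(10,4) = 4·S(9,4) + S(9,3) = 4·7,770 + 3,025 = 34,105, which does not equal 42,525.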